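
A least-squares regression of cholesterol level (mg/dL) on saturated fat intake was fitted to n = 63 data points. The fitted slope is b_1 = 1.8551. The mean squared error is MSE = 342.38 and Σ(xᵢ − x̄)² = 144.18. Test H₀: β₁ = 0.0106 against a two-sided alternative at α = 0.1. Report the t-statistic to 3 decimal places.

SE(b_1) = √(MSE/Sₓₓ) = √(342.38/144.18) = 1.541.
t = (1.8551 − 0.0106) / 1.541 = 1.197.
df = n − 2 = 61.
Two-sided p ≈ 0.2360, which is ≥ 0.1, so fail to reject H₀.
The data are consistent with a true slope of 0.0106 mg/dL per unit of saturated fat intake.

t = 1.197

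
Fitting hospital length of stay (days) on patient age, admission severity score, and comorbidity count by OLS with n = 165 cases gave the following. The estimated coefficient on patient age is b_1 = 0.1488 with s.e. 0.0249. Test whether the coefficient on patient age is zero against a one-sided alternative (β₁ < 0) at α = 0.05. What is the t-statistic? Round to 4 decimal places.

H₀: β₁ = 0 vs H₁: β₁ < 0.
t = (b_1 − β₁⁰)/SE = 0.1488 / 0.0249 = 5.9759.
df = n − k − 1 = 165 − 3 − 1 = 161.
One-sided p ≈ 1.0000, which is ≥ 0.05, so fail to reject H₀.
The data do not give significant evidence that the true slope on patient age is negative, holding the other predictors fixed.

t = 5.9759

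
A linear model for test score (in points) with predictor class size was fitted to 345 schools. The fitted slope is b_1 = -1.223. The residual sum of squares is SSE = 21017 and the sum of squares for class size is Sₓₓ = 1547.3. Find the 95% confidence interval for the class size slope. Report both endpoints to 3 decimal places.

MSE = SSE/(n − 2) = 21017/343 = 61.2741.
SE(b_1) = √(MSE/Sₓₓ) = √(61.2741/1547.3) = 0.198999.
df = n − 2 = 343.
t* = t_{0.025, 343} = 1.966904.
Margin = t* × SE = 1.966904 × 0.198999 = 0.39141.
CI: -1.223 ± 0.39141 → (-1.614, -0.832).
With 95% confidence, each one-unit increase in class size is associated with a change of between -1.614 and -0.832 points in test score.

(-1.614, -0.832)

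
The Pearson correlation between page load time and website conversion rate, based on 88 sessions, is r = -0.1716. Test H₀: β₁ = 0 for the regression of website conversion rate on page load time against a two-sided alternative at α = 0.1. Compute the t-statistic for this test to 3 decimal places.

t = -1.615

t = r·√(n − 2)/√(1 − r²) = -0.1716·√86/√0.970553 = -1.615.
df = n − 2 = 86.
Two-sided p ≈ 0.1099, which is ≥ 0.1, so fail to reject H₀.
The data do not give significant evidence of a linear association between page load time and website conversion rate.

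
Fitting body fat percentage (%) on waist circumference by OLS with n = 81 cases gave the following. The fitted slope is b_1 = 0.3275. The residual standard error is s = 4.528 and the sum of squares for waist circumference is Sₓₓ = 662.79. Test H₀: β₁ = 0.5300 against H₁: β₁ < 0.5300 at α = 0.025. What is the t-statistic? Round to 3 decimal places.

t = -1.151

SE(b_1) = s/√Sₓₓ = 4.528/√662.79 = 0.175881.
t = (0.3275 − 0.5300) / 0.175881 = -1.151.
df = n − 2 = 79.
One-sided p ≈ 0.1265, which is ≥ 0.025, so fail to reject H₀.
The data do not give significant evidence that the true slope on waist circumference is below 0.5300 % per unit.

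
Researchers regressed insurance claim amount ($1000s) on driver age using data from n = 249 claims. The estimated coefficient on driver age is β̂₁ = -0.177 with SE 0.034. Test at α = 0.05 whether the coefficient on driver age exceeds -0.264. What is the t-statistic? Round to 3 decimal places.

H₀: β₁ = -0.264 vs H₁: β₁ > -0.264.
t = (β̂₁ − β₁⁰)/SE = (-0.177 − (-0.264)) / 0.034 = 2.559.
df = n − 2 = 249 − 2 = 247.
One-sided p ≈ 0.0055, which is < 0.05, so reject H₀.
There is evidence that the true slope on driver age exceeds -0.264 $1000s per unit.

t = 2.559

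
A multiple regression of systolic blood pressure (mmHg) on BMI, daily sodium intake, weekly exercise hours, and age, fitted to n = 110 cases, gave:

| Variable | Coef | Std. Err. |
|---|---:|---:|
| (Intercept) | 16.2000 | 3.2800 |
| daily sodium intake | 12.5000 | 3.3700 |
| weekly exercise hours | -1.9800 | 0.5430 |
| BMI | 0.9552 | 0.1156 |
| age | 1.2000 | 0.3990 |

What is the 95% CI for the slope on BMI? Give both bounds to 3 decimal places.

Read off: b = 0.9552, SE = 0.1156 for BMI.
df = n − k − 1 = 110 − 4 − 1 = 105.
t* = t_{0.025, 105} = 1.982815.
Margin = t* × SE = 1.982815 × 0.1156 = 0.22921.
CI: 0.9552 ± 0.22921 → (0.726, 1.184).

(0.726, 1.184)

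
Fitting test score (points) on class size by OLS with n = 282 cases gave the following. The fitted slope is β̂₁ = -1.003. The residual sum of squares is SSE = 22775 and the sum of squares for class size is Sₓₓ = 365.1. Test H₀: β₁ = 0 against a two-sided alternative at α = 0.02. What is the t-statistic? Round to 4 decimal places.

MSE = SSE/(n − 2) = 22775/280 = 81.3393.
SE(β̂₁) = √(MSE/Sₓₓ) = √(81.3393/365.1) = 0.472002.
t = -1.003 / 0.472002 = -2.1250.
df = n − 2 = 280.
Two-sided p ≈ 0.0345, which is ≥ 0.02, so fail to reject H₀.
The data do not give significant evidence of an association between class size and test score.

t = -2.1250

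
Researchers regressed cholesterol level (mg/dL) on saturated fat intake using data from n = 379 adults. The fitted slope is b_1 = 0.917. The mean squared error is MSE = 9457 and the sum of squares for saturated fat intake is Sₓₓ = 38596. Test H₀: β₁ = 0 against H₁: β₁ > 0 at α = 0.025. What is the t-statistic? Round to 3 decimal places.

SE(b_1) = √(MSE/Sₓₓ) = √(9457/38596) = 0.495.
t = 0.917 / 0.495 = 1.853.
df = n − 2 = 377.
One-sided p ≈ 0.0324, which is ≥ 0.025, so fail to reject H₀.
The data do not give significant evidence that the true slope on saturated fat intake is positive.

t = 1.853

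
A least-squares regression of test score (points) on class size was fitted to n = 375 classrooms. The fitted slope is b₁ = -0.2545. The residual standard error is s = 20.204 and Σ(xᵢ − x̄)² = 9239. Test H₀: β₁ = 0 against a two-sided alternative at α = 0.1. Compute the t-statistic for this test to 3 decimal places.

SE(b₁) = s/√Sₓₓ = 20.204/√9239 = 0.210196.
t = -0.2545 / 0.210196 = -1.211.
df = n − 2 = 373.
Two-sided p ≈ 0.2267, which is ≥ 0.1, so fail to reject H₀.
The data do not give significant evidence of an association between class size and test score.

t = -1.211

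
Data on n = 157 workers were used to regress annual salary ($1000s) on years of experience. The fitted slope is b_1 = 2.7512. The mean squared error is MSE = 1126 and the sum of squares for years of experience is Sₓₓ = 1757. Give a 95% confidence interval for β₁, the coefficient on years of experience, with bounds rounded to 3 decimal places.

SE(b_1) = √(MSE/Sₓₓ) = √(1126/1757) = 0.800541.
df = n − 2 = 155.
t* = t_{0.025, 155} = 1.975387.
Margin = t* × SE = 1.975387 × 0.800541 = 1.58138.
CI: 2.7512 ± 1.58138 → (1.170, 4.333).
With 95% confidence, each one-unit increase in years of experience is associated with a change of between 1.170 and 4.333 $1000s in annual salary.

(1.170, 4.333)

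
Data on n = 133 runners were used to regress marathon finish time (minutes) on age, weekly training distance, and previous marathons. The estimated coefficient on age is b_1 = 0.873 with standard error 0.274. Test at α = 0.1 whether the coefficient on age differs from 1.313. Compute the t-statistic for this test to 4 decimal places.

t = -1.6058

H₀: β₁ = 1.313 vs H₁: β₁ ≠ 1.313.
t = (b_1 − β₁⁰)/SE = (0.873 − 1.313) / 0.274 = -1.6058.
df = n − k − 1 = 133 − 3 − 1 = 129.
Two-sided p ≈ 0.1108, which is ≥ 0.1, so fail to reject H₀.
The data are consistent with a true slope of 1.313 minutes per unit of age, holding the other predictors fixed.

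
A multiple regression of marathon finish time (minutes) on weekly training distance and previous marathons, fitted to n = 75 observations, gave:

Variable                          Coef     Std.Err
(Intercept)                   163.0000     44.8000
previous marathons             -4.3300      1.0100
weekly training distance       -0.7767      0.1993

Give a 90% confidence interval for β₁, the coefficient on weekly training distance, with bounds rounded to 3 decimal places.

(-1.109, -0.445)

Read off: b = -0.7767, SE = 0.1993 for weekly training distance.
df = n − k − 1 = 75 − 2 − 1 = 72.
t* = t_{0.05, 72} = 1.666294.
Margin = t* × SE = 1.666294 × 0.1993 = 0.33209.
CI: -0.7767 ± 0.33209 → (-1.109, -0.445).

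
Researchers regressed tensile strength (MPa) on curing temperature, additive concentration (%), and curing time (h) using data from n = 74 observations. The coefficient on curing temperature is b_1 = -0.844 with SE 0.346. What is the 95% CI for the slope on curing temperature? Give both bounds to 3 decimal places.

df = n − k − 1 = 74 − 3 − 1 = 70.
t* = t_{0.025, 70} = 1.994437.
Margin = t* × SE = 1.994437 × 0.346 = 0.69008.
CI: -0.844 ± 0.69008 → (-1.534, -0.154).
With 95% confidence, each one-unit increase in curing temperature is associated with a change of between -1.534 and -0.154 MPa in tensile strength, holding the other predictors fixed.

(-1.534, -0.154)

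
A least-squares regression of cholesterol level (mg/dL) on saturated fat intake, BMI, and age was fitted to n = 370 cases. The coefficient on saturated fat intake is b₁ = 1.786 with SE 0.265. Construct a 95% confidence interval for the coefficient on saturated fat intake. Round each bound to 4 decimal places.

(1.2649, 2.3071)

df = n − k − 1 = 370 − 3 − 1 = 366.
t* = t_{0.025, 366} = 1.966467.
Margin = t* × SE = 1.966467 × 0.265 = 0.521114.
CI: 1.786 ± 0.521114 → (1.2649, 2.3071).
With 95% confidence, each one-unit increase in saturated fat intake is associated with a change of between 1.2649 and 2.3071 mg/dL in cholesterol level, holding the other predictors fixed.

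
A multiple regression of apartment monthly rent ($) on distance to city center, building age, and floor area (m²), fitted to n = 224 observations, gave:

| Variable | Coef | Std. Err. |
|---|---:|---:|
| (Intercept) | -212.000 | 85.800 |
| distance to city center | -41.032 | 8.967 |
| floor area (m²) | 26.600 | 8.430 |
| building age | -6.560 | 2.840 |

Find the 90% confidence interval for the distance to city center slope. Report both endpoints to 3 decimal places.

Read off: b = -41.032, SE = 8.967 for distance to city center.
df = n − k − 1 = 224 − 3 − 1 = 220.
t* = t_{0.05, 220} = 1.651809.
Margin = t* × SE = 1.651809 × 8.967 = 14.81177.
CI: -41.032 ± 14.81177 → (-55.844, -26.220).

(-55.844, -26.220)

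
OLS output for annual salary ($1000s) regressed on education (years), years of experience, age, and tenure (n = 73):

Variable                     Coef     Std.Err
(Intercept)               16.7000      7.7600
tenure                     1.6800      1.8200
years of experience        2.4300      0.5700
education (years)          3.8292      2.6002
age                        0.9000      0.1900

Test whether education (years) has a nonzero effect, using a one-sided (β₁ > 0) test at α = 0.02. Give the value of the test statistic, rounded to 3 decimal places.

t = 1.473

Read off: b = 3.8292, SE = 2.6002 for education (years).
H₀: β₁ = 0 vs H₁: β₁ > 0.
t = 3.8292 / 2.6002 = 1.473.
df = n − k − 1 = 73 − 4 − 1 = 68.
One-sided p ≈ 0.0727, which is ≥ 0.02, so fail to reject H₀.
The data do not give significant evidence that the true slope on education (years) is positive, holding the other predictors fixed.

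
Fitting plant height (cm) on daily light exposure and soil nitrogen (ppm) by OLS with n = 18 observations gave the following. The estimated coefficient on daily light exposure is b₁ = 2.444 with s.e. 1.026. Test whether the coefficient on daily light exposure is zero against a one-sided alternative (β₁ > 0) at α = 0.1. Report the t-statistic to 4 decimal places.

t = 2.3821

H₀: β₁ = 0 vs H₁: β₁ > 0.
t = (b₁ − β₁⁰)/SE = 2.444 / 1.026 = 2.3821.
df = n − k − 1 = 18 − 2 − 1 = 15.
One-sided p ≈ 0.0154, which is < 0.1, so reject H₀.
There is evidence that the true slope on daily light exposure is positive, holding the other predictors fixed.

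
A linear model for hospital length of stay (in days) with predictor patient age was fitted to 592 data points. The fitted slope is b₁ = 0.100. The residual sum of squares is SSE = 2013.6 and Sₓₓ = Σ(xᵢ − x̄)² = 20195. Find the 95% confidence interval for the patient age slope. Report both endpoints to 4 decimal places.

MSE = SSE/(n − 2) = 2013.6/590 = 3.41288.
SE(b₁) = √(MSE/Sₓₓ) = √(3.41288/20195) = 0.0129999.
df = n − 2 = 590.
t* = t_{0.025, 590} = 1.963993.
Margin = t* × SE = 1.963993 × 0.0129999 = 0.025532.
CI: 0.100 ± 0.025532 → (0.0745, 0.1255).
With 95% confidence, each one-unit increase in patient age is associated with a change of between 0.0745 and 0.1255 days in hospital length of stay.

(0.0745, 0.1255)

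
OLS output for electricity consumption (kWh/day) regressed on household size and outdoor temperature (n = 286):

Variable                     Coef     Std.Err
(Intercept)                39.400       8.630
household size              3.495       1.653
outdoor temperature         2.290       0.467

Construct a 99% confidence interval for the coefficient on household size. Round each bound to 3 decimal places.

(-0.792, 7.782)

Read off: b = 3.495, SE = 1.653 for household size.
df = n − k − 1 = 286 − 2 − 1 = 283.
t* = t_{0.005, 283} = 2.593313.
Margin = t* × SE = 2.593313 × 1.653 = 4.28675.
CI: 3.495 ± 4.28675 → (-0.792, 7.782).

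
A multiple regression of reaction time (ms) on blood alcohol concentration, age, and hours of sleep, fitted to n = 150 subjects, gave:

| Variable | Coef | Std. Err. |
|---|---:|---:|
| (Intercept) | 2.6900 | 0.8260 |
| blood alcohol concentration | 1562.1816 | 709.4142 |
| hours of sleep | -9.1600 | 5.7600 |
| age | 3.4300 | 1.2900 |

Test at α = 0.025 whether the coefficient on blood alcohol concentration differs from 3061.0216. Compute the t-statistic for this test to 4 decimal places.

t = -2.1128

Read off: b = 1562.1816, SE = 709.4142 for blood alcohol concentration.
H₀: β₁ = 3061.0216 vs H₁: β₁ ≠ 3061.0216.
t = (1562.1816 − 3061.0216) / 709.4142 = -2.1128.
df = n − k − 1 = 150 − 3 − 1 = 146.
Two-sided p ≈ 0.0363, which is ≥ 0.025, so fail to reject H₀.
The data are consistent with a true slope of 3061.0216 ms per unit of blood alcohol concentration, holding the other predictors fixed.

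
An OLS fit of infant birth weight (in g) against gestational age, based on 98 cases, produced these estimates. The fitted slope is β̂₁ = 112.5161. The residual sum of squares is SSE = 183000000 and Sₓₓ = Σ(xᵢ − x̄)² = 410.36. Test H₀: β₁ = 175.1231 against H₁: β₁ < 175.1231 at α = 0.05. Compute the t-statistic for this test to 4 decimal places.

t = -0.9186

MSE = SSE/(n − 2) = 183000000/96 = 1.90625e+06.
SE(β̂₁) = √(MSE/Sₓₓ) = √(1.90625e+06/410.36) = 68.1565.
t = (112.5161 − 175.1231) / 68.1565 = -0.9186.
df = n − 2 = 96.
One-sided p ≈ 0.1803, which is ≥ 0.05, so fail to reject H₀.
The data do not give significant evidence that the true slope on gestational age is below 175.1231 g per unit.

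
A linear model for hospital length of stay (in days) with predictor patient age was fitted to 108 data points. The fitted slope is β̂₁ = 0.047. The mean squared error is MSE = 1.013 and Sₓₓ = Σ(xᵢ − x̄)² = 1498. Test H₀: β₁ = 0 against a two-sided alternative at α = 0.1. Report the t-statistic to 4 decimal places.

t = 1.8074

SE(β̂₁) = √(MSE/Sₓₓ) = √(1.013/1498) = 0.0260045.
t = 0.047 / 0.0260045 = 1.8074.
df = n − 2 = 106.
Two-sided p ≈ 0.0735, which is < 0.1, so reject H₀.
There is evidence that patient age is associated with hospital length of stay.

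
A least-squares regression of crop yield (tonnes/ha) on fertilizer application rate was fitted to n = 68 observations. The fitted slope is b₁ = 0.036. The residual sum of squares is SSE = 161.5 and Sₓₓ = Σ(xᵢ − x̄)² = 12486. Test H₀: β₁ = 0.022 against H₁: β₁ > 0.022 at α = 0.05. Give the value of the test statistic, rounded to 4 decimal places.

t = 1.0001

MSE = SSE/(n − 2) = 161.5/66 = 2.44697.
SE(b₁) = √(MSE/Sₓₓ) = √(2.44697/12486) = 0.0139992.
t = (0.036 − 0.022) / 0.0139992 = 1.0001.
df = n − 2 = 66.
One-sided p ≈ 0.1605, which is ≥ 0.05, so fail to reject H₀.
The data do not give significant evidence that the true slope on fertilizer application rate exceeds 0.022 tonnes/ha per unit.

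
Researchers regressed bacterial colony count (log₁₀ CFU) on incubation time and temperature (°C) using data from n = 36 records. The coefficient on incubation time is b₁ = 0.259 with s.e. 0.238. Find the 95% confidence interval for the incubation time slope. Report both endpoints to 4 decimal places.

(-0.2252, 0.7432)

df = n − k − 1 = 36 − 2 − 1 = 33.
t* = t_{0.025, 33} = 2.034515.
Margin = t* × SE = 2.034515 × 0.238 = 0.484215.
CI: 0.259 ± 0.484215 → (-0.2252, 0.7432).
With 95% confidence, each one-unit increase in incubation time is associated with a change of between -0.2252 and 0.7432 log₁₀ CFU in bacterial colony count, holding the other predictors fixed.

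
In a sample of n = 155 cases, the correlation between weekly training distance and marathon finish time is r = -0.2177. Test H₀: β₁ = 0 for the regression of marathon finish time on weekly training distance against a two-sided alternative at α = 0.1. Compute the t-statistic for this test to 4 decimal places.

t = -2.7590

t = r·√(n − 2)/√(1 − r²) = -0.2177·√153/√0.952607 = -2.7590.
df = n − 2 = 153.
Two-sided p ≈ 0.0065, which is < 0.1, so reject H₀.
There is evidence of a linear association between weekly training distance and marathon finish time.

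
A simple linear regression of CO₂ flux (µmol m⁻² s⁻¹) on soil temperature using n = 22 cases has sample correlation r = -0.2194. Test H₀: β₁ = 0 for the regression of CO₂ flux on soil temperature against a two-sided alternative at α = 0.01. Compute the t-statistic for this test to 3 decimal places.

t = -1.006

t = r·√(n − 2)/√(1 − r²) = -0.2194·√20/√0.951864 = -1.006.
df = n − 2 = 20.
Two-sided p ≈ 0.3266, which is ≥ 0.01, so fail to reject H₀.
The data do not give significant evidence of a linear association between soil temperature and CO₂ flux.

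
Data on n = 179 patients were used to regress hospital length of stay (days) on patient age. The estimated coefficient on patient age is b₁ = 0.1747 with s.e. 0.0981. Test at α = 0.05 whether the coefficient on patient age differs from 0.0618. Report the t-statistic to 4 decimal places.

t = 1.1509

H₀: β₁ = 0.0618 vs H₁: β₁ ≠ 0.0618.
t = (b₁ − β₁⁰)/SE = (0.1747 − 0.0618) / 0.0981 = 1.1509.
df = n − 2 = 179 − 2 = 177.
Two-sided p ≈ 0.2513, which is ≥ 0.05, so fail to reject H₀.
The data are consistent with a true slope of 0.0618 days per unit of patient age.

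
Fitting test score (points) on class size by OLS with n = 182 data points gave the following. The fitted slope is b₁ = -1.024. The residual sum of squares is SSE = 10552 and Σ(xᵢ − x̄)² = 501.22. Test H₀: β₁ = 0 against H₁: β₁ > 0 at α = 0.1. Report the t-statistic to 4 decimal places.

MSE = SSE/(n − 2) = 10552/180 = 58.6222.
SE(b₁) = √(MSE/Sₓₓ) = √(58.6222/501.22) = 0.341993.
t = -1.024 / 0.341993 = -2.9942.
df = n − 2 = 180.
One-sided p ≈ 0.9984, which is ≥ 0.1, so fail to reject H₀.
The data do not give significant evidence that the true slope on class size is positive.

t = -2.9942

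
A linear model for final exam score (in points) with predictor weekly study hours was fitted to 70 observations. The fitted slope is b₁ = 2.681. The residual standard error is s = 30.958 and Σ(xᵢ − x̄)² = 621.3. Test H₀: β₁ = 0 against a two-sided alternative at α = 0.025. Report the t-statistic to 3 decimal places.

t = 2.159

SE(b₁) = s/√Sₓₓ = 30.958/√621.3 = 1.242.
t = 2.681 / 1.242 = 2.159.
df = n − 2 = 68.
Two-sided p ≈ 0.0344, which is ≥ 0.025, so fail to reject H₀.
The data do not give significant evidence of an association between weekly study hours and final exam score.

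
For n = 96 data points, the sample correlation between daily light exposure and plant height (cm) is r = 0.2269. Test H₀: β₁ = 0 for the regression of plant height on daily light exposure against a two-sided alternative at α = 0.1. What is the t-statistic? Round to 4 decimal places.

t = 2.2588

t = r·√(n − 2)/√(1 − r²) = 0.2269·√94/√0.948516 = 2.2588.
df = n − 2 = 94.
Two-sided p ≈ 0.0262, which is < 0.1, so reject H₀.
There is evidence of a linear association between daily light exposure and plant height.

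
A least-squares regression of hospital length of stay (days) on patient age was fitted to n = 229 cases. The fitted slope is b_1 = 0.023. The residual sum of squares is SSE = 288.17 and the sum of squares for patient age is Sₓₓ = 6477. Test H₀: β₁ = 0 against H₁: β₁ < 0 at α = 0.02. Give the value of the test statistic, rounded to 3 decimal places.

MSE = SSE/(n − 2) = 288.17/227 = 1.26947.
SE(b_1) = √(MSE/Sₓₓ) = √(1.26947/6477) = 0.0139999.
t = 0.023 / 0.0139999 = 1.643.
df = n − 2 = 227.
One-sided p ≈ 0.9491, which is ≥ 0.02, so fail to reject H₀.
The data do not give significant evidence that the true slope on patient age is negative.

t = 1.643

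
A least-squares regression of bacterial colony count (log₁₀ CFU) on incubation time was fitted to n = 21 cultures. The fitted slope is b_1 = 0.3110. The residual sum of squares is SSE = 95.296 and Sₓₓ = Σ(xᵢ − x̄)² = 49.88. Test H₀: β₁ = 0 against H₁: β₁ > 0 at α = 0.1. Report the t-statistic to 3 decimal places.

MSE = SSE/(n − 2) = 95.296/19 = 5.01558.
SE(b_1) = √(MSE/Sₓₓ) = √(5.01558/49.88) = 0.317101.
t = 0.3110 / 0.317101 = 0.981.
df = n − 2 = 19.
One-sided p ≈ 0.1695, which is ≥ 0.1, so fail to reject H₀.
The data do not give significant evidence that the true slope on incubation time is positive.

t = 0.981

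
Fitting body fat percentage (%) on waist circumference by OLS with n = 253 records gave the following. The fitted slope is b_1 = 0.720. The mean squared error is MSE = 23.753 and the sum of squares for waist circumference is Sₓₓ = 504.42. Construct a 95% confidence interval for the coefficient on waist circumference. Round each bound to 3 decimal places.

SE(b_1) = √(MSE/Sₓₓ) = √(23.753/504.42) = 0.217002.
df = n − 2 = 251.
t* = t_{0.025, 251} = 1.96946.
Margin = t* × SE = 1.96946 × 0.217002 = 0.42738.
CI: 0.720 ± 0.42738 → (0.293, 1.147).
With 95% confidence, each one-unit increase in waist circumference is associated with a change of between 0.293 and 1.147 % in body fat percentage.

(0.293, 1.147)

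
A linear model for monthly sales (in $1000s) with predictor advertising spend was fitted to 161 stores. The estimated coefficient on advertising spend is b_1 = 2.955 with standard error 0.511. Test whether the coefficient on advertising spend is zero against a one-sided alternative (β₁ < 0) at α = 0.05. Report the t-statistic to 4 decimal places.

H₀: β₁ = 0 vs H₁: β₁ < 0.
t = (b_1 − β₁⁰)/SE = 2.955 / 0.511 = 5.7828.
df = n − 2 = 161 − 2 = 159.
One-sided p ≈ 1.0000, which is ≥ 0.05, so fail to reject H₀.
The data do not give significant evidence that the true slope on advertising spend is negative.

t = 5.7828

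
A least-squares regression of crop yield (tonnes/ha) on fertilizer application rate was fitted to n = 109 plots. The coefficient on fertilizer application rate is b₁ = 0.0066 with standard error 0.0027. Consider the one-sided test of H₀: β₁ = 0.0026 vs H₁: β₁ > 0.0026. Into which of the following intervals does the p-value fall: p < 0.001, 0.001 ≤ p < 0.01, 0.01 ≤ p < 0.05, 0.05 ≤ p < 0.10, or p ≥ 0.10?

0.05 ≤ p < 0.10

t = (0.0066 − 0.0026) / 0.0027 = 1.481.
df = n − 2 = 109 − 2 = 107.
One-sided p = P(T_{107} > t) ≈ 0.0707.
So 0.05 ≤ p < 0.10.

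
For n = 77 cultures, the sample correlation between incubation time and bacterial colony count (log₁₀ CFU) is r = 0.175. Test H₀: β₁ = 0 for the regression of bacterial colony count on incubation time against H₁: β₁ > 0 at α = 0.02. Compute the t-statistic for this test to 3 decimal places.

t = 1.539

t = r·√(n − 2)/√(1 − r²) = 0.175·√75/√0.969375 = 1.539.
df = n − 2 = 75.
One-sided p ≈ 0.0640, which is ≥ 0.02, so fail to reject H₀.
The data do not give significant evidence of a linear association between incubation time and bacterial colony count.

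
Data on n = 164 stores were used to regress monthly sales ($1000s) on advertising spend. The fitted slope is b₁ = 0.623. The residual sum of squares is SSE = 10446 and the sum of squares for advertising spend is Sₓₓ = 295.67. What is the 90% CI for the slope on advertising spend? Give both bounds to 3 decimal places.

MSE = SSE/(n − 2) = 10446/162 = 64.4815.
SE(b₁) = √(MSE/Sₓₓ) = √(64.4815/295.67) = 0.466997.
df = n − 2 = 162.
t* = t_{0.05, 162} = 1.654314.
Margin = t* × SE = 1.654314 × 0.466997 = 0.77256.
CI: 0.623 ± 0.77256 → (-0.150, 1.396).
With 90% confidence, each one-unit increase in advertising spend is associated with a change of between -0.150 and 1.396 $1000s in monthly sales.

(-0.150, 1.396)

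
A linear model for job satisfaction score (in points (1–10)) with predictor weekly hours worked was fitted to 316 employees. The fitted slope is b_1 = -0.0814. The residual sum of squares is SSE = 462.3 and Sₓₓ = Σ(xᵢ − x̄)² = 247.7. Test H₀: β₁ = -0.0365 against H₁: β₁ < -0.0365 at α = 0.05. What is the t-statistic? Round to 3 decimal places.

MSE = SSE/(n − 2) = 462.3/314 = 1.47229.
SE(b_1) = √(MSE/Sₓₓ) = √(1.47229/247.7) = 0.0770964.
t = (-0.0814 − (-0.0365)) / 0.0770964 = -0.582.
df = n − 2 = 314.
One-sided p ≈ 0.2804, which is ≥ 0.05, so fail to reject H₀.
The data do not give significant evidence that the true slope on weekly hours worked is below -0.0365 points (1–10) per unit.

t = -0.582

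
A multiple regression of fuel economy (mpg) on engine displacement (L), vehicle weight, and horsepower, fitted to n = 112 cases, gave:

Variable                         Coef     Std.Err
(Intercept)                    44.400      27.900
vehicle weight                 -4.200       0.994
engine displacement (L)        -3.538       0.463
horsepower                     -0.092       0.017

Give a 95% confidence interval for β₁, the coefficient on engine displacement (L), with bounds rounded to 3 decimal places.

Read off: b = -3.538, SE = 0.463 for engine displacement (L).
df = n − k − 1 = 112 − 3 − 1 = 108.
t* = t_{0.025, 108} = 1.982173.
Margin = t* × SE = 1.982173 × 0.463 = 0.91775.
CI: -3.538 ± 0.91775 → (-4.456, -2.620).

(-4.456, -2.620)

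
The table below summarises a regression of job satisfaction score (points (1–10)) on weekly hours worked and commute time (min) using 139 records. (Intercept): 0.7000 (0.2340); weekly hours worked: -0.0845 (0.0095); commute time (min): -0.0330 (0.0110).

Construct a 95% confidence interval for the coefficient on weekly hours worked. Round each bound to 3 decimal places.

Read off: b = -0.0845, SE = 0.0095 for weekly hours worked.
df = n − k − 1 = 139 − 2 − 1 = 136.
t* = t_{0.025, 136} = 1.977561.
Margin = t* × SE = 1.977561 × 0.0095 = 0.01879.
CI: -0.0845 ± 0.01879 → (-0.103, -0.066).

(-0.103, -0.066)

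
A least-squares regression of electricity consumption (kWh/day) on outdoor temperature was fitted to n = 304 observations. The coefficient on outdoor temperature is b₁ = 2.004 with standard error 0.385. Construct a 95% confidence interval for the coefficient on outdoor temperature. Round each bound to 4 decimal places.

df = n − 2 = 304 − 2 = 302.
t* = t_{0.025, 302} = 1.96785.
Margin = t* × SE = 1.96785 × 0.385 = 0.757622.
CI: 2.004 ± 0.757622 → (1.2464, 2.7616).
With 95% confidence, each one-unit increase in outdoor temperature is associated with a change of between 1.2464 and 2.7616 kWh/day in electricity consumption.

(1.2464, 2.7616)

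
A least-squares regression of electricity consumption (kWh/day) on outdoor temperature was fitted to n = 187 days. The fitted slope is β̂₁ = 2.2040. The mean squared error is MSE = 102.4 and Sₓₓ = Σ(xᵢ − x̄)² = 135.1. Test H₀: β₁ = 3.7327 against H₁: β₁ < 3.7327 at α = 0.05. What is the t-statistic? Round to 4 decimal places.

t = -1.7559

SE(β̂₁) = √(MSE/Sₓₓ) = √(102.4/135.1) = 0.870607.
t = (2.2040 − 3.7327) / 0.870607 = -1.7559.
df = n − 2 = 185.
One-sided p ≈ 0.0404, which is < 0.05, so reject H₀.
There is evidence that the true slope on outdoor temperature is below 3.7327 kWh/day per unit.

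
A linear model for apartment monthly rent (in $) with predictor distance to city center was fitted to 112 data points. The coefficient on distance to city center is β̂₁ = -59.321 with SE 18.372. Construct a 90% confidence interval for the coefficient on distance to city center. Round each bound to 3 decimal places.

df = n − 2 = 112 − 2 = 110.
t* = t_{0.05, 110} = 1.658824.
Margin = t* × SE = 1.658824 × 18.372 = 30.47592.
CI: -59.321 ± 30.47592 → (-89.797, -28.845).
With 90% confidence, each one-unit increase in distance to city center is associated with a change of between -89.797 and -28.845 $ in apartment monthly rent.

(-89.797, -28.845)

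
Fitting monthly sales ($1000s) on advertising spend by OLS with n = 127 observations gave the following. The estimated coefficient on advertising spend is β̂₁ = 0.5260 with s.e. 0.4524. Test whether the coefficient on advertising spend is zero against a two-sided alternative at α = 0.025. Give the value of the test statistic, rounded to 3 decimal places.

H₀: β₁ = 0 vs H₁: β₁ ≠ 0.
t = (β̂₁ − β₁⁰)/SE = 0.5260 / 0.4524 = 1.163.
df = n − 2 = 127 − 2 = 125.
Two-sided p ≈ 0.2472, which is ≥ 0.025, so fail to reject H₀.
The data do not give significant evidence of an association between advertising spend and monthly sales.

t = 1.163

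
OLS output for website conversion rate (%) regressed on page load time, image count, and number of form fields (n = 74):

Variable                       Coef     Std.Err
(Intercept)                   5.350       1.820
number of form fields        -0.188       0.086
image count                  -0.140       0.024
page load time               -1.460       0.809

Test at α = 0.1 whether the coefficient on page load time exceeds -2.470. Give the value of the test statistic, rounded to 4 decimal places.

Read off: b = -1.460, SE = 0.809 for page load time.
H₀: β₁ = -2.470 vs H₁: β₁ > -2.470.
t = (-1.460 − (-2.470)) / 0.809 = 1.2485.
df = n − k − 1 = 74 − 3 − 1 = 70.
One-sided p ≈ 0.1080, which is ≥ 0.1, so fail to reject H₀.
The data do not give significant evidence that the true slope on page load time exceeds -2.470 % per unit, holding the other predictors fixed.

t = 1.2485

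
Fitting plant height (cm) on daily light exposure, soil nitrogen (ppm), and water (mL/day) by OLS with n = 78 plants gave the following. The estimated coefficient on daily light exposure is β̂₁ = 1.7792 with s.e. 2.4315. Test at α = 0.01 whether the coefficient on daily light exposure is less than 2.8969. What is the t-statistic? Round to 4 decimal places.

H₀: β₁ = 2.8969 vs H₁: β₁ < 2.8969.
t = (β̂₁ − β₁⁰)/SE = (1.7792 − 2.8969) / 2.4315 = -0.4597.
df = n − k − 1 = 78 − 3 − 1 = 74.
One-sided p ≈ 0.3235, which is ≥ 0.01, so fail to reject H₀.
The data do not give significant evidence that the true slope on daily light exposure is below 2.8969 cm per unit, holding the other predictors fixed.

t = -0.4597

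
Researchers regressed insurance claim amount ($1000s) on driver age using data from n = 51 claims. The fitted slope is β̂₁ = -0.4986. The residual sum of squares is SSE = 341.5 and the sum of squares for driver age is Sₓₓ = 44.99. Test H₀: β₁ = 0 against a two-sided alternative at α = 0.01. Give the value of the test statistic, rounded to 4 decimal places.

MSE = SSE/(n − 2) = 341.5/49 = 6.96939.
SE(β̂₁) = √(MSE/Sₓₓ) = √(6.96939/44.99) = 0.393586.
t = -0.4986 / 0.393586 = -1.2668.
df = n − 2 = 49.
Two-sided p ≈ 0.2112, which is ≥ 0.01, so fail to reject H₀.
The data do not give significant evidence of an association between driver age and insurance claim amount.

t = -1.2668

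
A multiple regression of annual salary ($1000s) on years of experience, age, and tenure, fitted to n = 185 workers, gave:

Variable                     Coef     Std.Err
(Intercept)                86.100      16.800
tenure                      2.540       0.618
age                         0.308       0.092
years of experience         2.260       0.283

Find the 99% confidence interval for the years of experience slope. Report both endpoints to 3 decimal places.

(1.523, 2.997)

Read off: b = 2.260, SE = 0.283 for years of experience.
df = n − k − 1 = 185 − 3 − 1 = 181.
t* = t_{0.005, 181} = 2.603264.
Margin = t* × SE = 2.603264 × 0.283 = 0.73672.
CI: 2.260 ± 0.73672 → (1.523, 2.997).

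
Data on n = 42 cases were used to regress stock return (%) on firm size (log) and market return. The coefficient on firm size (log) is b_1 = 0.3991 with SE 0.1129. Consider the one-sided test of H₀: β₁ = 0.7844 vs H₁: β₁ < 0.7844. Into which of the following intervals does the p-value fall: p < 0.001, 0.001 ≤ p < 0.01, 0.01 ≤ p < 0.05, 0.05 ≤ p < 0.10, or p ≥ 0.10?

t = (0.3991 − 0.7844) / 0.1129 = -3.413.
df = n − k − 1 = 42 − 2 − 1 = 39.
One-sided p = P(T_{39} < t) ≈ 0.0008.
So p < 0.001.

p < 0.001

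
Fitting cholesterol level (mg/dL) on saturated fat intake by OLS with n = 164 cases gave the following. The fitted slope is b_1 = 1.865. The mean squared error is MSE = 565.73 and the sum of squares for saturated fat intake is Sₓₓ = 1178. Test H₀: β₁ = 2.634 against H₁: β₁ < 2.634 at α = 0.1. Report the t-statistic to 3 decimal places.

t = -1.110

SE(b_1) = √(MSE/Sₓₓ) = √(565.73/1178) = 0.692998.
t = (1.865 − 2.634) / 0.692998 = -1.110.
df = n − 2 = 162.
One-sided p ≈ 0.1344, which is ≥ 0.1, so fail to reject H₀.
The data do not give significant evidence that the true slope on saturated fat intake is below 2.634 mg/dL per unit.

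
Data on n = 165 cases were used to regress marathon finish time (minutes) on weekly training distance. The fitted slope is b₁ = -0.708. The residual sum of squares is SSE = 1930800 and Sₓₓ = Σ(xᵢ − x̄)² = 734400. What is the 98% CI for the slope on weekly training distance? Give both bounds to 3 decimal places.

MSE = SSE/(n − 2) = 1930800/163 = 11845.4.
SE(b₁) = √(MSE/Sₓₓ) = √(11845.4/734400) = 0.127001.
df = n − 2 = 163.
t* = t_{0.01, 163} = 2.349442.
Margin = t* × SE = 2.349442 × 0.127001 = 0.29838.
CI: -0.708 ± 0.29838 → (-1.006, -0.410).
With 98% confidence, each one-unit increase in weekly training distance is associated with a change of between -1.006 and -0.410 minutes in marathon finish time.

(-1.006, -0.410)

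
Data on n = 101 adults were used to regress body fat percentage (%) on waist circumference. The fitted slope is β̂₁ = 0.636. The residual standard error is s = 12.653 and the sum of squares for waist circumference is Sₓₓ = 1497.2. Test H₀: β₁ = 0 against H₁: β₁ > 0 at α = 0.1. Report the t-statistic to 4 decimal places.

SE(β̂₁) = s/√Sₓₓ = 12.653/√1497.2 = 0.327004.
t = 0.636 / 0.327004 = 1.9449.
df = n − 2 = 99.
One-sided p ≈ 0.0273, which is < 0.1, so reject H₀.
There is evidence that the true slope on waist circumference is positive.

t = 1.9449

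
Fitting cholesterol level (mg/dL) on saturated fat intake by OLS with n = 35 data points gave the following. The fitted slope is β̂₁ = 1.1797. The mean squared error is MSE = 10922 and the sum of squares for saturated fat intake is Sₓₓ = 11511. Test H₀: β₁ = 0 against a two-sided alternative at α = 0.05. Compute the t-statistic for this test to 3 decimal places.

t = 1.211

SE(β̂₁) = √(MSE/Sₓₓ) = √(10922/11511) = 0.97408.
t = 1.1797 / 0.97408 = 1.211.
df = n − 2 = 33.
Two-sided p ≈ 0.2345, which is ≥ 0.05, so fail to reject H₀.
The data do not give significant evidence of an association between saturated fat intake and cholesterol level.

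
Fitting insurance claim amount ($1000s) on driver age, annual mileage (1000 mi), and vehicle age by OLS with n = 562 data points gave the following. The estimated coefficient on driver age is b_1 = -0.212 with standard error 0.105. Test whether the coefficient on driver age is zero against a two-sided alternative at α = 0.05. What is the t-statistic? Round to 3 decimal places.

t = -2.019

H₀: β₁ = 0 vs H₁: β₁ ≠ 0.
t = (b_1 − β₁⁰)/SE = -0.212 / 0.105 = -2.019.
df = n − k − 1 = 562 − 3 − 1 = 558.
Two-sided p ≈ 0.0440, which is < 0.05, so reject H₀.
There is evidence that driver age is associated with insurance claim amount, holding the other predictors fixed.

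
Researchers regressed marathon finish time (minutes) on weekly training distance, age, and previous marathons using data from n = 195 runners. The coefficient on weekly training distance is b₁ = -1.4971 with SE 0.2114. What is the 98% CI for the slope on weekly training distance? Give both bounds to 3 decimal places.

(-1.993, -1.001)

df = n − k − 1 = 195 − 3 − 1 = 191.
t* = t_{0.01, 191} = 2.34603.
Margin = t* × SE = 2.34603 × 0.2114 = 0.49595.
CI: -1.4971 ± 0.49595 → (-1.993, -1.001).
With 98% confidence, each one-unit increase in weekly training distance is associated with a change of between -1.993 and -1.001 minutes in marathon finish time, holding the other predictors fixed.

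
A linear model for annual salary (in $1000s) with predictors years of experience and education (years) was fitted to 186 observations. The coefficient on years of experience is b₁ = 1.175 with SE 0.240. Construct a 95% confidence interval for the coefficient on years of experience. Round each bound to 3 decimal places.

(0.701, 1.649)

df = n − k − 1 = 186 − 2 − 1 = 183.
t* = t_{0.025, 183} = 1.973012.
Margin = t* × SE = 1.973012 × 0.240 = 0.47352.
CI: 1.175 ± 0.47352 → (0.701, 1.649).
With 95% confidence, each one-unit increase in years of experience is associated with a change of between 0.701 and 1.649 $1000s in annual salary, holding the other predictors fixed.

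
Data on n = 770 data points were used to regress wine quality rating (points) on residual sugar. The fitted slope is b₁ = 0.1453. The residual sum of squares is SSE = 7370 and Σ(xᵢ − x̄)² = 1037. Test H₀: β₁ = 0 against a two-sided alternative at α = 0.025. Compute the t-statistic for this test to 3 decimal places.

MSE = SSE/(n − 2) = 7370/768 = 9.59635.
SE(b₁) = √(MSE/Sₓₓ) = √(9.59635/1037) = 0.0961975.
t = 0.1453 / 0.0961975 = 1.510.
df = n − 2 = 768.
Two-sided p ≈ 0.1313, which is ≥ 0.025, so fail to reject H₀.
The data do not give significant evidence of an association between residual sugar and wine quality rating.

t = 1.510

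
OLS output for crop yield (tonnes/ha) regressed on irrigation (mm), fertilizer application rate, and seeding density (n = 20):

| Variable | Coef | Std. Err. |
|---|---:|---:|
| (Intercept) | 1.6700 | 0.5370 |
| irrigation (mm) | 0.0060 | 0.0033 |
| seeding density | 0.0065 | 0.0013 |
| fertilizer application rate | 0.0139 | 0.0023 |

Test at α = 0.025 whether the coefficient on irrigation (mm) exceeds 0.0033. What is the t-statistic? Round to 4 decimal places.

t = 0.8182

Read off: b = 0.0060, SE = 0.0033 for irrigation (mm).
H₀: β₁ = 0.0033 vs H₁: β₁ > 0.0033.
t = (0.0060 − 0.0033) / 0.0033 = 0.8182.
df = n − k − 1 = 20 − 3 − 1 = 16.
One-sided p ≈ 0.2126, which is ≥ 0.025, so fail to reject H₀.
The data do not give significant evidence that the true slope on irrigation (mm) exceeds 0.0033 tonnes/ha per unit, holding the other predictors fixed.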